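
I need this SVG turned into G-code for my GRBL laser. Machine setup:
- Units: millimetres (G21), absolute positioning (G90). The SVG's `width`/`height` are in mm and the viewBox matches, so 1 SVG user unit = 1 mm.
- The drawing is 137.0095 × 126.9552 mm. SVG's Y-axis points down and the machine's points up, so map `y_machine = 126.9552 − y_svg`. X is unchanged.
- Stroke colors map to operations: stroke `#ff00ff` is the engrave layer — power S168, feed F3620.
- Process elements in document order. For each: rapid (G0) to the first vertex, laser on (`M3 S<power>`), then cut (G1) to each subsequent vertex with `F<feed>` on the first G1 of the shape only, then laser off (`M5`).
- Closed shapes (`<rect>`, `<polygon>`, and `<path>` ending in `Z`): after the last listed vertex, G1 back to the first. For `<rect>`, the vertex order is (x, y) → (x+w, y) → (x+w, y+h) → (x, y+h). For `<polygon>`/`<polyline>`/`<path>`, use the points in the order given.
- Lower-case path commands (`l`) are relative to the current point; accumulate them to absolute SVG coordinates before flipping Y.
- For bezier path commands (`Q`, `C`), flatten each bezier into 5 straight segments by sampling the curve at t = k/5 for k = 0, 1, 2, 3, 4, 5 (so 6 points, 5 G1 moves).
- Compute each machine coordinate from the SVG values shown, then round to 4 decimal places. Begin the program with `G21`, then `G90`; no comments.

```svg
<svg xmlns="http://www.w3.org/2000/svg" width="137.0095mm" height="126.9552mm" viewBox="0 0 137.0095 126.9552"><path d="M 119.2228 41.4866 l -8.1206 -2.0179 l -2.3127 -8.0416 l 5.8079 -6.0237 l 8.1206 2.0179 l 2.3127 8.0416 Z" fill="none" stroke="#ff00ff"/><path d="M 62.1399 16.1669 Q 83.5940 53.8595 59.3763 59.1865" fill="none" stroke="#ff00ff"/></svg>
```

G21
G90
G0 X119.2228 Y85.4686
M3 S168
G1 X111.1022 Y87.4865 F3620
G1 X108.7895 Y95.5281
G1 X114.5974 Y101.5518
G1 X122.7180 Y99.5339
G1 X125.0307 Y91.4923
G1 X119.2228 Y85.4686
M5
G0 X62.1399 Y110.7883
M3 S168
G1 X68.8947 Y97.0059 F3620
G1 X71.9957 Y85.8127
G1 X71.4430 Y77.2088
G1 X67.2365 Y71.1941
G1 X59.3763 Y67.7687
M5

Since the viewBox matches the mm dimensions, user units are millimetres directly. The only transform is the Y-flip y_m = 126.9552 − y_svg.

Shape 1 is a regular polygon drawn with `<path>`. Its stroke #ff00ff means engrave at S168, F3620. After flipping Y the toolpath is (119.2228,85.4686) → (111.1022,87.4865) → (108.7895,95.5281) → (114.5974,101.5518) → (122.7180,99.5339) → (125.0307,91.4923) → (119.2228,85.4686), returning to the start.

Shape 2 is a quadratic bezier drawn with `<path>`. Its stroke #ff00ff means engrave at S168, F3620. After flipping Y the toolpath is (62.1399,110.7883) → (68.8947,97.0059) → (71.9957,85.8127) → (71.4430,77.2088) → (67.2365,71.1941) → (59.3763,67.7687).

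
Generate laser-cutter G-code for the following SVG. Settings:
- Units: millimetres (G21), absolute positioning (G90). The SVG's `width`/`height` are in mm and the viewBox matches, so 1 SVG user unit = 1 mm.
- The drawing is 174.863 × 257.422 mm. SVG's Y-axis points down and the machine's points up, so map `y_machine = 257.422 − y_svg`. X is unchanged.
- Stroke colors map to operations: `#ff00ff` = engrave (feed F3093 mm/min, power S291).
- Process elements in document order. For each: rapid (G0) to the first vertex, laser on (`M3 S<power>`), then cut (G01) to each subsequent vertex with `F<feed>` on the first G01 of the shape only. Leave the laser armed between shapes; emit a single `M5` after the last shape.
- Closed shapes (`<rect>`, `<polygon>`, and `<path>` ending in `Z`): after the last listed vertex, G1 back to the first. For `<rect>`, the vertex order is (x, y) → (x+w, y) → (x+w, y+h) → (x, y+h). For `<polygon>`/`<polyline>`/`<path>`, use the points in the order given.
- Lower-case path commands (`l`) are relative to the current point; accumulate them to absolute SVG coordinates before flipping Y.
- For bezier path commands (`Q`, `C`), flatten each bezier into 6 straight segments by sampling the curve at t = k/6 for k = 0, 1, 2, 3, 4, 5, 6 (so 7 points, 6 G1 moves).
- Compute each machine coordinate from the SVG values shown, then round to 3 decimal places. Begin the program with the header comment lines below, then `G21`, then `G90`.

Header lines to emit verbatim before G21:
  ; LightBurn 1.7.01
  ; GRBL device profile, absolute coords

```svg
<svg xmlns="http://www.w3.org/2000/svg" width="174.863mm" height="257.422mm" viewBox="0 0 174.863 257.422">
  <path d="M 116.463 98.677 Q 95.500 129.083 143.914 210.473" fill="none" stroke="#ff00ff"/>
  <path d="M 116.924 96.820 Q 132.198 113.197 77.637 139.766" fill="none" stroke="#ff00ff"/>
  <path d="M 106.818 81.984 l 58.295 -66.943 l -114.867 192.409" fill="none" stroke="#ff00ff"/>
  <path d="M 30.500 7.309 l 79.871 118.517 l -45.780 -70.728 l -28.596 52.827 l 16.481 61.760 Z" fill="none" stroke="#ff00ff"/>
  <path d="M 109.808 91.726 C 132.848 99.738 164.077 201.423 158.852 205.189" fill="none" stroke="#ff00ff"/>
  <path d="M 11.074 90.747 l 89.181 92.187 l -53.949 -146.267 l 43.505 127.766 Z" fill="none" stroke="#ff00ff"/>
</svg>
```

1 u = 1 mm; y_m = 257.422 − y.

[1] `<path>` quadratic bezier, #ff00ff→engrave S291 F3093: (116.463,158.745) → (111.402,147.193) → (110.196,132.809) → (112.844,115.593) → (119.347,95.544) → (129.703,72.663) → (143.914,46.949)

[2] `<path>` quadratic bezier, #ff00ff→engrave S291 F3093: (116.924,160.602) → (120.075,154.860) → (119.347,148.552) → (114.739,141.677) → (106.252,134.236) → (93.884,126.229) → (77.637,117.656)

[3] `<path>` open polyline, #ff00ff→engrave S291 F3093: (106.818,175.438) → (165.113,242.381) → (50.246,49.972)

[4] `<path>` closed polygon, #ff00ff→engrave S291 F3093: (30.500,250.113) → (110.371,131.596) → (64.591,202.324) → (35.995,149.497) → (52.476,87.737) → (30.500,250.113) (closed)

[5] `<path>` cubic bezier, #ff00ff→engrave S291 F3093: (109.808,165.696) → (121.804,154.771) → (133.924,133.556) → (144.929,107.372) → (153.579,81.543) → (158.633,61.389) → (158.852,52.233)

[6] `<path>` closed polygon, #ff00ff→engrave S291 F3093: (11.074,166.675) → (100.255,74.488) → (46.306,220.755) → (89.811,92.989) → (11.074,166.675) (closed)

; LightBurn 1.7.01
; GRBL device profile, absolute coords
G21
G90
G0 X116.463 Y158.745
M3 S291
G01 X111.402 Y147.193 F3093
G01 X110.196 Y132.809
G01 X112.844 Y115.593
G01 X119.347 Y95.544
G01 X129.703 Y72.663
G01 X143.914 Y46.949
G0 X116.924 Y160.602
M3 S291
G01 X120.075 Y154.860 F3093
G01 X119.347 Y148.552
G01 X114.739 Y141.677
G01 X106.252 Y134.236
G01 X93.884 Y126.229
G01 X77.637 Y117.656
G0 X106.818 Y175.438
M3 S291
G01 X165.113 Y242.381 F3093
G01 X50.246 Y49.972
G0 X30.500 Y250.113
M3 S291
G01 X110.371 Y131.596 F3093
G01 X64.591 Y202.324
G01 X35.995 Y149.497
G01 X52.476 Y87.737
G01 X30.500 Y250.113
G0 X109.808 Y165.696
M3 S291
G01 X121.804 Y154.771 F3093
G01 X133.924 Y133.556
G01 X144.929 Y107.372
G01 X153.579 Y81.543
G01 X158.633 Y61.389
G01 X158.852 Y52.233
G0 X11.074 Y166.675
M3 S291
G01 X100.255 Y74.488 F3093
G01 X46.306 Y220.755
G01 X89.811 Y92.989
G01 X11.074 Y166.675
M5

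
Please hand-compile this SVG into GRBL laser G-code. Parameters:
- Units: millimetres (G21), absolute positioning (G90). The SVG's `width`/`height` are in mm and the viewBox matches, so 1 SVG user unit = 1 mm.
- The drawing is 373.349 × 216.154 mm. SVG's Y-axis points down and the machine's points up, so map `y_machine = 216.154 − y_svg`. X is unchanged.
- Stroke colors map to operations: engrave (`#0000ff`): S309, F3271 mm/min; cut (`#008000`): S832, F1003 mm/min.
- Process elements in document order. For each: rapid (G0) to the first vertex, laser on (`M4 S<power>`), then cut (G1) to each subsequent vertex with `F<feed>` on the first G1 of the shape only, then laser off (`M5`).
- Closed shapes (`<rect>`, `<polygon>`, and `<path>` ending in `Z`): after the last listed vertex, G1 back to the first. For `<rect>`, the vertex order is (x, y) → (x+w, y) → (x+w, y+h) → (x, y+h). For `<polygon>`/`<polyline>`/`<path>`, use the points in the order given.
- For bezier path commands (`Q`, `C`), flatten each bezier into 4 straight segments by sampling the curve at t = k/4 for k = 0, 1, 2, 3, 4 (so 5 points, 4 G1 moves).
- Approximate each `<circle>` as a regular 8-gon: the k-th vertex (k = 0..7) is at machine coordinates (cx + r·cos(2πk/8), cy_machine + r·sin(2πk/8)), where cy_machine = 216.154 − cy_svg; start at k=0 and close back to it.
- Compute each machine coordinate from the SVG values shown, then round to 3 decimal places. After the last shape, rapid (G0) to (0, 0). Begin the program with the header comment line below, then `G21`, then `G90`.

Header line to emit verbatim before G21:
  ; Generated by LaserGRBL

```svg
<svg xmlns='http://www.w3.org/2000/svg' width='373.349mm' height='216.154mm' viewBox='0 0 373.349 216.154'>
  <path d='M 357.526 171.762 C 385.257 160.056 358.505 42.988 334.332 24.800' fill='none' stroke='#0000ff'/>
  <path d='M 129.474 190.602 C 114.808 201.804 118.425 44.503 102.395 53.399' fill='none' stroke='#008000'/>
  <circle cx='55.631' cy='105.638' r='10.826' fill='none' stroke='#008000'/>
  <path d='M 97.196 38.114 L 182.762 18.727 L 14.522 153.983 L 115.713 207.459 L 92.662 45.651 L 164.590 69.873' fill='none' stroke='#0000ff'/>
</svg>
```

viewBox `0 0 373.349 216.154` with mm width/height → 1 unit = 1 mm. Flip: y_m = 216.154 − y_svg.

**Shape 1** — `<path>` cubic bezier, stroke `#0000ff` → engrave (S309, F3271). Control points (SVG): P0=(357.526,171.762), P1=(385.257,160.056), P2=(358.505,42.988), P3=(334.332,24.800); sampled at t=k/4. Machine vertices: (357.526,44.392) → (369.000,69.736) → (365.393,115.442) → (352.054,162.364) → (334.332,191.354). Open path.

**Shape 2** — `<path>` cubic bezier, stroke `#008000` → cut (S832, F1003). Control points (SVG): P0=(129.474,190.602), P1=(114.808,201.804), P2=(118.425,44.503), P3=(102.395,53.399); sampled at t=k/4. Machine vertices: (129.474,25.552) → (121.310,43.515) → (116.446,93.289) → (111.326,143.495) → (102.395,162.755). Open path.

**Shape 3** — `<circle>` circle, stroke `#008000` → cut (S832, F1003). Machine vertices: (66.457,110.516) → (63.286,118.171) → (55.631,121.342) → (47.976,118.171) → (44.805,110.516) → (47.976,102.861) → (55.631,99.690) → (63.286,102.861) → (66.457,110.516). Closed: final G1 returns to the first vertex.

**Shape 4** — `<path>` open polyline, stroke `#0000ff` → engrave (S309, F3271). Machine vertices: (97.196,178.040) → (182.762,197.427) → (14.522,62.171) → (115.713,8.695) → (92.662,170.503) → (164.590,146.281). Open path.

; Generated by LaserGRBL
G21
G90
G0 X357.526 Y44.392
M4 S309
G1 X369.000 Y69.736 F3271
G1 X365.393 Y115.442
G1 X352.054 Y162.364
G1 X334.332 Y191.354
M5
G0 X129.474 Y25.552
M4 S832
G1 X121.310 Y43.515 F1003
G1 X116.446 Y93.289
G1 X111.326 Y143.495
G1 X102.395 Y162.755
M5
G0 X66.457 Y110.516
M4 S832
G1 X63.286 Y118.171 F1003
G1 X55.631 Y121.342
G1 X47.976 Y118.171
G1 X44.805 Y110.516
G1 X47.976 Y102.861
G1 X55.631 Y99.690
G1 X63.286 Y102.861
G1 X66.457 Y110.516
M5
G0 X97.196 Y178.040
M4 S309
G1 X182.762 Y197.427 F3271
G1 X14.522 Y62.171
G1 X115.713 Y8.695
G1 X92.662 Y170.503
G1 X164.590 Y146.281
M5
G0 X0.000 Y0.000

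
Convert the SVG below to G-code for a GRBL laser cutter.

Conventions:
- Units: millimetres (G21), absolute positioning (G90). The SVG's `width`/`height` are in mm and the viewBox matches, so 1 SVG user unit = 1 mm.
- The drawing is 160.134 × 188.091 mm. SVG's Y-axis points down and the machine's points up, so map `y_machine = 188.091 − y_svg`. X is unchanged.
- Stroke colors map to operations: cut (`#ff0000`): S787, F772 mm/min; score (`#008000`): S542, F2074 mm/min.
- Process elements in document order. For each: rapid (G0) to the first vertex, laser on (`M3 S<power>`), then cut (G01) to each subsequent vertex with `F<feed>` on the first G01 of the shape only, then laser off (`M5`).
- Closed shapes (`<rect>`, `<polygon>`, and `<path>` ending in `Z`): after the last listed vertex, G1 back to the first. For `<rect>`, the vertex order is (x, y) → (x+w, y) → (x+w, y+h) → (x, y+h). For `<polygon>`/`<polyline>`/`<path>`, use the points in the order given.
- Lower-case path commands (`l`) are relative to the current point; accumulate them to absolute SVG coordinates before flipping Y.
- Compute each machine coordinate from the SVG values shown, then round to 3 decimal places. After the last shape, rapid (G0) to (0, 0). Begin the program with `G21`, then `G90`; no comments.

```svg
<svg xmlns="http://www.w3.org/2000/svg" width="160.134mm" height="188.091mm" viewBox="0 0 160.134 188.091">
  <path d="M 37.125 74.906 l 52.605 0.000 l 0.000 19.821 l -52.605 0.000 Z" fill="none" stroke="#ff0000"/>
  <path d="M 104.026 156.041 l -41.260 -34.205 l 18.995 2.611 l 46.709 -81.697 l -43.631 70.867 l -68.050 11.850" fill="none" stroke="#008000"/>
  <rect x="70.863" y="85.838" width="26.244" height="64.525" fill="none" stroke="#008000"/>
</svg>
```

G21
G90
G0 X37.125 Y113.185
M3 S787
G01 X89.730 Y113.185 F772
G01 X89.730 Y93.364
G01 X37.125 Y93.364
G01 X37.125 Y113.185
M5
G0 X104.026 Y32.050
M3 S542
G01 X62.766 Y66.255 F2074
G01 X81.761 Y63.644
G01 X128.470 Y145.341
G01 X84.839 Y74.474
G01 X16.789 Y62.624
M5
G0 X70.863 Y102.253
M3 S542
G01 X97.107 Y102.253 F2074
G01 X97.107 Y37.728
G01 X70.863 Y37.728
G01 X70.863 Y102.253
M5
G0 X0.000 Y0.000

viewBox `0 0 160.134 188.091` with mm width/height → 1 unit = 1 mm. Flip: y_m = 188.091 − y_svg.

**Shape 1** — `<path>` rectangle, stroke `#ff0000` → cut (S787, F772). Machine vertices: (37.125,113.185) → (89.730,113.185) → (89.730,93.364) → (37.125,93.364) → (37.125,113.185). Closed: final G1 returns to the first vertex.

**Shape 2** — `<path>` open polyline, stroke `#008000` → score (S542, F2074). Machine vertices: (104.026,32.050) → (62.766,66.255) → (81.761,63.644) → (128.470,145.341) → (84.839,74.474) → (16.789,62.624). Open path.

**Shape 3** — `<rect>` rectangle, stroke `#008000` → score (S542, F2074). Machine vertices: (70.863,102.253) → (97.107,102.253) → (97.107,37.728) → (70.863,37.728) → (70.863,102.253). Closed: final G1 returns to the first vertex.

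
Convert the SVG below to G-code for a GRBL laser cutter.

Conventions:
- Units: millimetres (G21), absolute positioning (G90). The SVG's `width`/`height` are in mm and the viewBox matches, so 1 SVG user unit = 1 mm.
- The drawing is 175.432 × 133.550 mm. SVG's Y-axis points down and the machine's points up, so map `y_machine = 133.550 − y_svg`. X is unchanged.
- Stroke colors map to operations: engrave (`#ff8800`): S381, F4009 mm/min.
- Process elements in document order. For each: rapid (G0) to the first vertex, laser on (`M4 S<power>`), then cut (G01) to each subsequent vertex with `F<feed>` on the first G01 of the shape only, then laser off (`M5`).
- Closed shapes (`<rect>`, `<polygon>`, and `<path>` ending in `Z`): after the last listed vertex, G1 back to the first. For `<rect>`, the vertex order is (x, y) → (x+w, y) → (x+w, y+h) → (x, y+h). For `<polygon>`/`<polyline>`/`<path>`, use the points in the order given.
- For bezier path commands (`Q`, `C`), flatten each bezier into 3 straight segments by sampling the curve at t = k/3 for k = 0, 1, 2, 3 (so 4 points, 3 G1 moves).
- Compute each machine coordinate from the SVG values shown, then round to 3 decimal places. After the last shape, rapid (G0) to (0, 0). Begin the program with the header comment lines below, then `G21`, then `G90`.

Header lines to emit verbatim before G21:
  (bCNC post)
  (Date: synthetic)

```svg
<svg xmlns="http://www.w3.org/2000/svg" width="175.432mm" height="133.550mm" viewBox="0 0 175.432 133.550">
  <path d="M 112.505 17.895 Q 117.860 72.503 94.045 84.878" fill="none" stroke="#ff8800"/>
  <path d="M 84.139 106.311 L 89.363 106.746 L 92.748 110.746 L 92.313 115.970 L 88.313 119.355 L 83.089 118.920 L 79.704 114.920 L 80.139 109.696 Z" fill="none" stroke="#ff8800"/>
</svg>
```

1 u = 1 mm; y_m = 133.550 − y.

[1] `<path>` quadratic bezier, #ff8800→engrave S381 F4009: (112.505,115.655) → (112.834,83.942) → (106.681,61.615) → (94.045,48.672)

[2] `<path>` regular polygon, #ff8800→engrave S381 F4009: (84.139,27.239) → (89.363,26.804) → (92.748,22.804) → (92.313,17.580) → (88.313,14.195) → (83.089,14.630) → (79.704,18.630) → (80.139,23.854) → (84.139,27.239) (closed)

(bCNC post)
(Date: synthetic)
G21
G90
G0 X112.505 Y115.655
M4 S381
G01 X112.834 Y83.942 F4009
G01 X106.681 Y61.615
G01 X94.045 Y48.672
M5
G0 X84.139 Y27.239
M4 S381
G01 X89.363 Y26.804 F4009
G01 X92.748 Y22.804
G01 X92.313 Y17.580
G01 X88.313 Y14.195
G01 X83.089 Y14.630
G01 X79.704 Y18.630
G01 X80.139 Y23.854
G01 X84.139 Y27.239
M5
G0 X0.000 Y0.000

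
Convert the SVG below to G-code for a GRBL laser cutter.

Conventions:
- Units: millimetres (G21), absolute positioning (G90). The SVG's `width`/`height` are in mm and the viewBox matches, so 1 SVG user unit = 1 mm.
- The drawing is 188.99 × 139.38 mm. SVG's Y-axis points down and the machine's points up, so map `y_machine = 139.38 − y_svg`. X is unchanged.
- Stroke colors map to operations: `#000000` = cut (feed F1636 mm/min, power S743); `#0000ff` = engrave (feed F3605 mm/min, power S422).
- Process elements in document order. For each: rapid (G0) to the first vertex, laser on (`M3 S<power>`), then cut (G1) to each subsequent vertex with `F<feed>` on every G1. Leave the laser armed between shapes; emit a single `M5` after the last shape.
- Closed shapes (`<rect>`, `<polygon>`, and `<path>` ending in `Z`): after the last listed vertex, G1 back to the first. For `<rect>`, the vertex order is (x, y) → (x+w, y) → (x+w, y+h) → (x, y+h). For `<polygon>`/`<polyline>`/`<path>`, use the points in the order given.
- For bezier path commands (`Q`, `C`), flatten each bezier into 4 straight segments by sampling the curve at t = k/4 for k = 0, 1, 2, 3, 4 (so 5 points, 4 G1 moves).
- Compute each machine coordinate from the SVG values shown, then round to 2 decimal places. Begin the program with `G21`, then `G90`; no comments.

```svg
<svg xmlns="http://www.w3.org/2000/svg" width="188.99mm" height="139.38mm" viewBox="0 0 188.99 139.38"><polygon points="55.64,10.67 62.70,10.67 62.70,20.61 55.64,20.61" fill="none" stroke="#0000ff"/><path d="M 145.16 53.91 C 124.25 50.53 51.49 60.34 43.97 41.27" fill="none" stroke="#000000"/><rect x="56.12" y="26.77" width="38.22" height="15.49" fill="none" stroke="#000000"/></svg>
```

G21
G90
G0 X55.64 Y128.71
M3 S422
G1 X62.70 Y128.71 F3605
G1 X62.70 Y118.77 F3605
G1 X55.64 Y118.77 F3605
G1 X55.64 Y128.71 F3605
G0 X145.16 Y85.47
M3 S743
G1 X121.59 Y86.19 F1636
G1 X89.54 Y85.91 F1636
G1 X60.01 Y88.57 F1636
G1 X43.97 Y98.11 F1636
G0 X56.12 Y112.61
M3 S743
G1 X94.34 Y112.61 F1636
G1 X94.34 Y97.12 F1636
G1 X56.12 Y97.12 F1636
G1 X56.12 Y112.61 F1636
M5

Since the viewBox matches the mm dimensions, user units are millimetres directly. The only transform is the Y-flip y_m = 139.38 − y_svg.

Shape 1 is a rectangle drawn with `<polygon>`. Its stroke #0000ff means engrave at S422, F3605. After flipping Y the toolpath is (55.64,128.71) → (62.70,128.71) → (62.70,118.77) → (55.64,118.77) → (55.64,128.71), returning to the start.

Shape 2 is a cubic bezier drawn with `<path>`. Its stroke #000000 means cut at S743, F1636. After flipping Y the toolpath is (145.16,85.47) → (121.59,86.19) → (89.54,85.91) → (60.01,88.57) → (43.97,98.11).

Shape 3 is a rectangle drawn with `<rect>`. Its stroke #000000 means cut at S743, F1636. After flipping Y the toolpath is (56.12,112.61) → (94.34,112.61) → (94.34,97.12) → (56.12,97.12) → (56.12,112.61), returning to the start.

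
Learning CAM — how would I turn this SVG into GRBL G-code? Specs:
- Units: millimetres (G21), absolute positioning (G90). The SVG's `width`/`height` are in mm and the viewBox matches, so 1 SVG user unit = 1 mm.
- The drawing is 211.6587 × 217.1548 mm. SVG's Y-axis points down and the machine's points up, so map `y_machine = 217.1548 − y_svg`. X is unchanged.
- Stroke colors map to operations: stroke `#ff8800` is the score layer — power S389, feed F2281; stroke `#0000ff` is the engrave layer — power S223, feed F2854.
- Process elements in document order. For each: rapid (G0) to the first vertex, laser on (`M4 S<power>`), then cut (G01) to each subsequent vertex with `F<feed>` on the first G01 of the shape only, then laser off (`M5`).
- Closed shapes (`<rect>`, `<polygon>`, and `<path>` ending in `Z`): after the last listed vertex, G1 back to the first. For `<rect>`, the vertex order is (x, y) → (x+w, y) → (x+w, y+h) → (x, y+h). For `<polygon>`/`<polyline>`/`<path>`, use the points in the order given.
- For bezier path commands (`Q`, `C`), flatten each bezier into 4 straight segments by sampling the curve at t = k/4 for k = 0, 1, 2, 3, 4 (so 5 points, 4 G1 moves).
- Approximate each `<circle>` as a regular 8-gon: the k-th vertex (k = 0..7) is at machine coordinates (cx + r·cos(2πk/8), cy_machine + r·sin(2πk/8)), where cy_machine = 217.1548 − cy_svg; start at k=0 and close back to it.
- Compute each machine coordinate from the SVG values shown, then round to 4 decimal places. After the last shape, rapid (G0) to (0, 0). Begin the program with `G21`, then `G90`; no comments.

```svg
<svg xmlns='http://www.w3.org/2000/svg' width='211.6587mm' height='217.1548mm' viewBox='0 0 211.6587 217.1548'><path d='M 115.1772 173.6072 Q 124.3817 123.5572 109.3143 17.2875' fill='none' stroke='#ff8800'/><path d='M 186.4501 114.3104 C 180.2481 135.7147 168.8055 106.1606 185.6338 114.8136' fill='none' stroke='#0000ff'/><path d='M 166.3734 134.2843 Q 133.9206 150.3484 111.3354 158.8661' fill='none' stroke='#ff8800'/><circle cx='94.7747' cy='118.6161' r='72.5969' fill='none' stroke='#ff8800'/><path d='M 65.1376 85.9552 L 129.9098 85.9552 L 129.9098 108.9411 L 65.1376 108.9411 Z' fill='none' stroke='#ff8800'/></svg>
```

Since the viewBox matches the mm dimensions, user units are millimetres directly. The only transform is the Y-flip y_m = 217.1548 − y_svg.

Shape 1 is a quadratic bezier drawn with `<path>`. Its stroke #ff8800 means score at S389, F2281. After flipping Y the toolpath is (115.1772,43.5476) → (118.2625,72.0863) → (118.3137,107.6525) → (115.3310,150.2462) → (109.3143,199.8673).

Shape 2 is a cubic bezier drawn with `<path>`. Its stroke #0000ff means engrave at S223, F2854. After flipping Y the toolpath is (186.4501,102.8444) → (181.3396,94.9527) → (177.4056,97.8111) → (177.7898,103.0603) → (185.6338,102.3412).

Shape 3 is a quadratic bezier drawn with `<path>`. Its stroke #ff8800 means score at S389, F2281. After flipping Y the toolpath is (166.3734,82.8705) → (150.7637,75.3101) → (136.3875,68.6930) → (123.2447,63.0192) → (111.3354,58.2887).

Shape 4 is a circle drawn with `<circle>`. Its stroke #ff8800 means score at S389, F2281. After flipping Y the toolpath is (167.3716,98.5387) → (146.1085,149.8725) → (94.7747,171.1356) → (43.4409,149.8725) → (22.1778,98.5387) → (43.4409,47.2049) → (94.7747,25.9418) → (146.1085,47.2049) → (167.3716,98.5387), returning to the start.

Shape 5 is a rectangle drawn with `<path>`. Its stroke #ff8800 means score at S389, F2281. After flipping Y the toolpath is (65.1376,131.1996) → (129.9098,131.1996) → (129.9098,108.2137) → (65.1376,108.2137) → (65.1376,131.1996), returning to the start.

G21
G90
G0 X115.1772 Y43.5476
M4 S389
G01 X118.2625 Y72.0863 F2281
G01 X118.3137 Y107.6525
G01 X115.3310 Y150.2462
G01 X109.3143 Y199.8673
M5
G0 X186.4501 Y102.8444
M4 S223
G01 X181.3396 Y94.9527 F2854
G01 X177.4056 Y97.8111
G01 X177.7898 Y103.0603
G01 X185.6338 Y102.3412
M5
G0 X166.3734 Y82.8705
M4 S389
G01 X150.7637 Y75.3101 F2281
G01 X136.3875 Y68.6930
G01 X123.2447 Y63.0192
G01 X111.3354 Y58.2887
M5
G0 X167.3716 Y98.5387
M4 S389
G01 X146.1085 Y149.8725 F2281
G01 X94.7747 Y171.1356
G01 X43.4409 Y149.8725
G01 X22.1778 Y98.5387
G01 X43.4409 Y47.2049
G01 X94.7747 Y25.9418
G01 X146.1085 Y47.2049
G01 X167.3716 Y98.5387
M5
G0 X65.1376 Y131.1996
M4 S389
G01 X129.9098 Y131.1996 F2281
G01 X129.9098 Y108.2137
G01 X65.1376 Y108.2137
G01 X65.1376 Y131.1996
M5
G0 X0.0000 Y0.0000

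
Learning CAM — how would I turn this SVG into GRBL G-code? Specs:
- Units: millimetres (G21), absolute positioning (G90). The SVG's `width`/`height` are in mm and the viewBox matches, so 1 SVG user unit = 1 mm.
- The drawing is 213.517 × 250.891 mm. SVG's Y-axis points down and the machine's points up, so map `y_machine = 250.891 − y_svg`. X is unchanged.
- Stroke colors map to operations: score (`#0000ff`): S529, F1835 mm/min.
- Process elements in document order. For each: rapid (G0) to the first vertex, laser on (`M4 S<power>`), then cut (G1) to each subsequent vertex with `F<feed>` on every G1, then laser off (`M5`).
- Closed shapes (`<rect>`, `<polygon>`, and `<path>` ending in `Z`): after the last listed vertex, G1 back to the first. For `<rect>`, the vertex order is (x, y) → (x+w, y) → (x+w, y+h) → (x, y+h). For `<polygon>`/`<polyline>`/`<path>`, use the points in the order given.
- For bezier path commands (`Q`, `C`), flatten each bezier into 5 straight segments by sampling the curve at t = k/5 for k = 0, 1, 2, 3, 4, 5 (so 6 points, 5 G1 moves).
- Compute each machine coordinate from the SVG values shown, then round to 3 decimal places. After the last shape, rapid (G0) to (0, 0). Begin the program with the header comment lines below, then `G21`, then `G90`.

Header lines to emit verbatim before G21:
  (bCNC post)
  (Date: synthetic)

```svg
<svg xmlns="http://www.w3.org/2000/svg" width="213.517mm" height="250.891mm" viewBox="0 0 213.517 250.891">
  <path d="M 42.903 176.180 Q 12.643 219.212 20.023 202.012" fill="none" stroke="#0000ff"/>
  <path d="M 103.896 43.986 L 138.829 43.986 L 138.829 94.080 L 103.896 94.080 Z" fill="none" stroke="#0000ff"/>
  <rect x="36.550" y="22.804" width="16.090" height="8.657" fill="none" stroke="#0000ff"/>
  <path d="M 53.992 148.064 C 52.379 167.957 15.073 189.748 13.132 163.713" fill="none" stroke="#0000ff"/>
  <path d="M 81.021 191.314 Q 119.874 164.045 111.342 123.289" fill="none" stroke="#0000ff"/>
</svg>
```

(bCNC post)
(Date: synthetic)
G21
G90
G0 X42.903 Y74.711
M4 S529
G1 X32.305 Y59.907 F1835
G1 X24.717 Y49.923 F1835
G1 X20.141 Y44.756 F1835
G1 X18.577 Y44.408 F1835
G1 X20.023 Y48.879 F1835
M5
G0 X103.896 Y206.905
M4 S529
G1 X138.829 Y206.905 F1835
G1 X138.829 Y156.811 F1835
G1 X103.896 Y156.811 F1835
G1 X103.896 Y206.905 F1835
M5
G0 X36.550 Y228.087
M4 S529
G1 X52.640 Y228.087 F1835
G1 X52.640 Y219.430 F1835
G1 X36.550 Y219.430 F1835
G1 X36.550 Y228.087 F1835
M5
G0 X53.992 Y102.827
M4 S529
G1 X49.310 Y91.061 F1835
G1 X39.471 Y81.227 F1835
G1 X27.889 Y75.710 F1835
G1 X17.972 Y76.898 F1835
G1 X13.132 Y87.178 F1835
M5
G0 X81.021 Y59.577
M4 S529
G1 X94.667 Y71.024 F1835
G1 X104.522 Y83.550 F1835
G1 X110.586 Y97.155 F1835
G1 X112.859 Y111.839 F1835
G1 X111.342 Y127.602 F1835
M5
G0 X0.000 Y0.000

viewBox `0 0 213.517 250.891` with mm width/height → 1 unit = 1 mm. Flip: y_m = 250.891 − y_svg.

**Shape 1** — `<path>` quadratic bezier, stroke `#0000ff` → score (S529, F1835). Control points (SVG): P0=(42.903,176.180), P1=(12.643,219.212), P2=(20.023,202.012); sampled at t=k/5. Machine vertices: (42.903,74.711) → (32.305,59.907) → (24.717,49.923) → (20.141,44.756) → (18.577,44.408) → (20.023,48.879). Open path.

**Shape 2** — `<path>` rectangle, stroke `#0000ff` → score (S529, F1835). Machine vertices: (103.896,206.905) → (138.829,206.905) → (138.829,156.811) → (103.896,156.811) → (103.896,206.905). Closed: final G1 returns to the first vertex.

**Shape 3** — `<rect>` rectangle, stroke `#0000ff` → score (S529, F1835). Machine vertices: (36.550,228.087) → (52.640,228.087) → (52.640,219.430) → (36.550,219.430) → (36.550,228.087). Closed: final G1 returns to the first vertex.

**Shape 4** — `<path>` cubic bezier, stroke `#0000ff` → score (S529, F1835). Control points (SVG): P0=(53.992,148.064), P1=(52.379,167.957), P2=(15.073,189.748), P3=(13.132,163.713); sampled at t=k/5. Machine vertices: (53.992,102.827) → (49.310,91.061) → (39.471,81.227) → (27.889,75.710) → (17.972,76.898) → (13.132,87.178). Open path.

**Shape 5** — `<path>` quadratic bezier, stroke `#0000ff` → score (S529, F1835). Control points (SVG): P0=(81.021,191.314), P1=(119.874,164.045), P2=(111.342,123.289); sampled at t=k/5. Machine vertices: (81.021,59.577) → (94.667,71.024) → (104.522,83.550) → (110.586,97.155) → (112.859,111.839) → (111.342,127.602). Open path.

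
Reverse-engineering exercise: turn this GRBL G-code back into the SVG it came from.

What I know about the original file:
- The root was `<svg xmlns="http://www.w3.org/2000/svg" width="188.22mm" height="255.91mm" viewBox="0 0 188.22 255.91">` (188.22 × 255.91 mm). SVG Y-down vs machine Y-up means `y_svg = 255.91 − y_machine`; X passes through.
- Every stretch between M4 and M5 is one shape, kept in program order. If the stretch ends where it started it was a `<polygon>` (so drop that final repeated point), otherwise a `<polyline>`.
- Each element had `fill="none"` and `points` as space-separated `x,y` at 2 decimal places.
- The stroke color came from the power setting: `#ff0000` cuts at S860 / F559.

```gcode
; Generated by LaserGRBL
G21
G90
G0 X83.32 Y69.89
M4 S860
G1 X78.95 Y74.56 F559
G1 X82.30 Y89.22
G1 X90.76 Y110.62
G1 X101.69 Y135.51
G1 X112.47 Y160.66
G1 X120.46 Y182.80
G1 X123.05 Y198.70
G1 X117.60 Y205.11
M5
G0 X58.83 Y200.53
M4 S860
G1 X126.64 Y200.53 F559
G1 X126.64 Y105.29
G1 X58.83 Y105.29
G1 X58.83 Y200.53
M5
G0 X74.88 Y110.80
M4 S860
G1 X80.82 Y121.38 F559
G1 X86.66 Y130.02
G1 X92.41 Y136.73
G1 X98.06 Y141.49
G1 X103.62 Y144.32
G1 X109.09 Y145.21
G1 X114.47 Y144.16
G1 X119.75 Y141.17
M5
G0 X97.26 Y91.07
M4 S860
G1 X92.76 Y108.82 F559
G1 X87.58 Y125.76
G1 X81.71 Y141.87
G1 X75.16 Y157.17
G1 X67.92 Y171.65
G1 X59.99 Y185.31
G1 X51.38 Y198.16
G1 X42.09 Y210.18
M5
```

<svg xmlns="http://www.w3.org/2000/svg" width="188.22mm" height="255.91mm" viewBox="0 0 188.22 255.91">
  <polyline points="83.32,186.02 78.95,181.35 82.30,166.69 90.76,145.29 101.69,120.40 112.47,95.25 120.46,73.11 123.05,57.21 117.60,50.80" fill="none" stroke="#ff0000"/>
  <polygon points="58.83,55.38 126.64,55.38 126.64,150.62 58.83,150.62" fill="none" stroke="#ff0000"/>
  <polyline points="74.88,145.11 80.82,134.53 86.66,125.89 92.41,119.18 98.06,114.42 103.62,111.59 109.09,110.70 114.47,111.75 119.75,114.74" fill="none" stroke="#ff0000"/>
  <polyline points="97.26,164.84 92.76,147.09 87.58,130.15 81.71,114.04 75.16,98.74 67.92,84.26 59.99,70.60 51.38,57.75 42.09,45.73" fill="none" stroke="#ff0000"/>
</svg>

Each laser-on run becomes one SVG element. Flip Y back into SVG space with y_svg = 255.91 − y_machine. Every run uses S860, so all elements get stroke `#ff0000` (cut).

Run 1: The run is open, so emit a `<polyline>` with points (Y-flipped): 83.32,186.02 78.95,181.35 82.30,166.69 90.76,145.29 101.69,120.40 112.47,95.25 120.46,73.11 123.05,57.21 117.60,50.80.

Run 2: The run returns to its start, so emit a `<polygon>` with points (Y-flipped): 58.83,55.38 126.64,55.38 126.64,150.62 58.83,150.62.

Run 3: The run is open, so emit a `<polyline>` with points (Y-flipped): 74.88,145.11 80.82,134.53 86.66,125.89 92.41,119.18 98.06,114.42 103.62,111.59 109.09,110.70 114.47,111.75 119.75,114.74.

Run 4: The run is open, so emit a `<polyline>` with points (Y-flipped): 97.26,164.84 92.76,147.09 87.58,130.15 81.71,114.04 75.16,98.74 67.92,84.26 59.99,70.60 51.38,57.75 42.09,45.73.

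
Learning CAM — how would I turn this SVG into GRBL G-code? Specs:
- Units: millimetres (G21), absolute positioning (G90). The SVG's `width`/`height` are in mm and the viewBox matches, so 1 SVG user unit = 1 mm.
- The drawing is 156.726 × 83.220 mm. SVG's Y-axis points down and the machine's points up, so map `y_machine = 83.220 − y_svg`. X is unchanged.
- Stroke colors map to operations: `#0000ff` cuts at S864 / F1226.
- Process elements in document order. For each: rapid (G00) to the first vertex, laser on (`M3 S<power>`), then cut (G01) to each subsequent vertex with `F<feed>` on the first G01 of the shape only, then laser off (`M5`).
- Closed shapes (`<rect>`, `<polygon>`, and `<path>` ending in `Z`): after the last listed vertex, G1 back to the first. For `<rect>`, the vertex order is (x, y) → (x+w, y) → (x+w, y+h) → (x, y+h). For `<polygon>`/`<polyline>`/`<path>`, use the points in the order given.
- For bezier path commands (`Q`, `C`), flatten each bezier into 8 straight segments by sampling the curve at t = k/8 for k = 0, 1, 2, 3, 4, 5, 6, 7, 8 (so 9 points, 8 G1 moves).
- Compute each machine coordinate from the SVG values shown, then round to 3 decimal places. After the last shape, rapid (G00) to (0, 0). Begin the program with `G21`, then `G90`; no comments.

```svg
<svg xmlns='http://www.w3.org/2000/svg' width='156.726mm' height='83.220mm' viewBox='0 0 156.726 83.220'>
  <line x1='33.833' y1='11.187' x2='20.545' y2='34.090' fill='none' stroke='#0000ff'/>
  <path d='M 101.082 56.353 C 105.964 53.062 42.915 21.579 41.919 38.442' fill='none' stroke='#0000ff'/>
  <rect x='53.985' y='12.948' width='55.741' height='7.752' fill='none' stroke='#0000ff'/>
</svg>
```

G21
G90
G00 X33.833 Y72.033
M3 S864
G01 X20.545 Y49.130 F1226
M5
G00 X101.082 Y26.867
M3 S864
G01 X99.982 Y29.273 F1226
G01 X94.037 Y33.425
G01 X84.770 Y38.427
G01 X73.705 Y43.380
G01 X62.363 Y47.389
G01 X52.270 Y49.556
G01 X44.947 Y48.985
G01 X41.919 Y44.778
M5
G00 X53.985 Y70.272
M3 S864
G01 X109.726 Y70.272 F1226
G01 X109.726 Y62.520
G01 X53.985 Y62.520
G01 X53.985 Y70.272
M5
G00 X0.000 Y0.000

viewBox `0 0 156.726 83.220` with mm width/height → 1 unit = 1 mm. Flip: y_m = 83.220 − y_svg.

**Shape 1** — `<line>` line segment, stroke `#0000ff` → cut (S864, F1226). Machine vertices: (33.833,72.033) → (20.545,49.130). Open path.

**Shape 2** — `<path>` cubic bezier, stroke `#0000ff` → cut (S864, F1226). Control points (SVG): P0=(101.082,56.353), P1=(105.964,53.062), P2=(42.915,21.579), P3=(41.919,38.442); sampled at t=k/8. Machine vertices: (101.082,26.867) → (99.982,29.273) → (94.037,33.425) → (84.770,38.427) → (73.705,43.380) → (62.363,47.389) → (52.270,49.556) → (44.947,48.985) → (41.919,44.778). Open path.

**Shape 3** — `<rect>` rectangle, stroke `#0000ff` → cut (S864, F1226). Machine vertices: (53.985,70.272) → (109.726,70.272) → (109.726,62.520) → (53.985,62.520) → (53.985,70.272). Closed: final G1 returns to the first vertex.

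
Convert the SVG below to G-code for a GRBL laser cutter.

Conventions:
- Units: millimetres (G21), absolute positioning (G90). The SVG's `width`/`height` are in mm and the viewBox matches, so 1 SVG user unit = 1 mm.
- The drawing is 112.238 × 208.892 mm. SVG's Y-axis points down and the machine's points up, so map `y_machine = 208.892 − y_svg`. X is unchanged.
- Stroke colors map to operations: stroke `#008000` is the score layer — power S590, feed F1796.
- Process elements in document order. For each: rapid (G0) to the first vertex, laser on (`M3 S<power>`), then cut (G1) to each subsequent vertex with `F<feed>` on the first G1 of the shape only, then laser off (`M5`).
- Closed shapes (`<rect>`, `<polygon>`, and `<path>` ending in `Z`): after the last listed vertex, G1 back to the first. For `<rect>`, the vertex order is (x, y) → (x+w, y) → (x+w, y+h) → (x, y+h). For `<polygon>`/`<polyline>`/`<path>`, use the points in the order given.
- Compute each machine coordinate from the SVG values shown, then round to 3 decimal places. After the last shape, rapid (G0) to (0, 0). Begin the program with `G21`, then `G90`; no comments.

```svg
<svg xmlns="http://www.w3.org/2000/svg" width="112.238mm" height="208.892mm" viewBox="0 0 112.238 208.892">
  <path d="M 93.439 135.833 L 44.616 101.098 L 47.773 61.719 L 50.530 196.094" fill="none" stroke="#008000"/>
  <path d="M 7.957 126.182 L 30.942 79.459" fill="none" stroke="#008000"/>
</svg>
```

Since the viewBox matches the mm dimensions, user units are millimetres directly. The only transform is the Y-flip y_m = 208.892 − y_svg.

Shape 1 is a open polyline drawn with `<path>`. Its stroke #008000 means score at S590, F1796. After flipping Y the toolpath is (93.439,73.059) → (44.616,107.794) → (47.773,147.173) → (50.530,12.798).

Shape 2 is a line segment drawn with `<path>`. Its stroke #008000 means score at S590, F1796. After flipping Y the toolpath is (7.957,82.710) → (30.942,129.433).

G21
G90
G0 X93.439 Y73.059
M3 S590
G1 X44.616 Y107.794 F1796
G1 X47.773 Y147.173
G1 X50.530 Y12.798
M5
G0 X7.957 Y82.710
M3 S590
G1 X30.942 Y129.433 F1796
M5
G0 X0.000 Y0.000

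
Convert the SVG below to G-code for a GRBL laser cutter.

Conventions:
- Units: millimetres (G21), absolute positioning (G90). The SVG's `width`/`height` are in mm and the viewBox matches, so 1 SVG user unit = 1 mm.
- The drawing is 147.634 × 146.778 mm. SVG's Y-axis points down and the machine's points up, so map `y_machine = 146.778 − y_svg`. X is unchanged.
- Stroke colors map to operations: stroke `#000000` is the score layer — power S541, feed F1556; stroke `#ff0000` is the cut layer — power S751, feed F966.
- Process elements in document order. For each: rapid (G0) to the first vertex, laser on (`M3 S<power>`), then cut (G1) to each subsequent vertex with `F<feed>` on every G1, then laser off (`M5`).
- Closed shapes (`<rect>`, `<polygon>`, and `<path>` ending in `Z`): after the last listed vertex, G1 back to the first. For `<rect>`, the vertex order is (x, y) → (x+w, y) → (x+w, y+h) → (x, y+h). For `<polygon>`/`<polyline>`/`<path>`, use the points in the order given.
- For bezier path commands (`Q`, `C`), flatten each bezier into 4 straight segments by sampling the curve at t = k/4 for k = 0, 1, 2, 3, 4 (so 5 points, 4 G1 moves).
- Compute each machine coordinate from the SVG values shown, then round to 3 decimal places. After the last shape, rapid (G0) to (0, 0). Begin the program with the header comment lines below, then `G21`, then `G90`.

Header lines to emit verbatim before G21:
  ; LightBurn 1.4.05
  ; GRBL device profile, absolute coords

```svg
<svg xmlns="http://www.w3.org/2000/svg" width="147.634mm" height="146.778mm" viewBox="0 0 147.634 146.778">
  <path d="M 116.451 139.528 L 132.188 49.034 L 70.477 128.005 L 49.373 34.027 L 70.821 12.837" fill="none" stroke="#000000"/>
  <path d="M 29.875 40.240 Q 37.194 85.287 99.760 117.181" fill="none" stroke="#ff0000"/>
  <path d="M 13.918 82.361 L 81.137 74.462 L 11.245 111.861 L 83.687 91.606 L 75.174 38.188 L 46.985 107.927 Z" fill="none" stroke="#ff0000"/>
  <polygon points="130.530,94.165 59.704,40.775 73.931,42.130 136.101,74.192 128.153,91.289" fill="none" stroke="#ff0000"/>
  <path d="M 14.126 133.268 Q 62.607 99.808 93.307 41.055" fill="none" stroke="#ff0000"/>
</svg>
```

; LightBurn 1.4.05
; GRBL device profile, absolute coords
G21
G90
G0 X116.451 Y7.250
M3 S541
G1 X132.188 Y97.744 F1556
G1 X70.477 Y18.773 F1556
G1 X49.373 Y112.751 F1556
G1 X70.821 Y133.941 F1556
M5
G0 X29.875 Y106.538
M3 S751
G1 X36.987 Y84.837 F966
G1 X51.006 Y64.779 F966
G1 X71.930 Y46.366 F966
G1 X99.760 Y29.597 F966
M5
G0 X13.918 Y64.417
M3 S751
G1 X81.137 Y72.316 F966
G1 X11.245 Y34.917 F966
G1 X83.687 Y55.172 F966
G1 X75.174 Y108.590 F966
G1 X46.985 Y38.851 F966
G1 X13.918 Y64.417 F966
M5
G0 X130.530 Y52.613
M3 S751
G1 X59.704 Y106.003 F966
G1 X73.931 Y104.648 F966
G1 X136.101 Y72.586 F966
G1 X128.153 Y55.489 F966
G1 X130.530 Y52.613 F966
M5
G0 X14.126 Y13.510
M3 S751
G1 X37.255 Y31.821 F966
G1 X58.162 Y53.293 F966
G1 X76.846 Y77.927 F966
G1 X93.307 Y105.723 F966
M5
G0 X0.000 Y0.000

Since the viewBox matches the mm dimensions, user units are millimetres directly. The only transform is the Y-flip y_m = 146.778 − y_svg.

Shape 1 is a open polyline drawn with `<path>`. Its stroke #000000 means score at S541, F1556. After flipping Y the toolpath is (116.451,7.250) → (132.188,97.744) → (70.477,18.773) → (49.373,112.751) → (70.821,133.941).

Shape 2 is a quadratic bezier drawn with `<path>`. Its stroke #ff0000 means cut at S751, F966. After flipping Y the toolpath is (29.875,106.538) → (36.987,84.837) → (51.006,64.779) → (71.930,46.366) → (99.760,29.597).

Shape 3 is a closed polygon drawn with `<path>`. Its stroke #ff0000 means cut at S751, F966. After flipping Y the toolpath is (13.918,64.417) → (81.137,72.316) → (11.245,34.917) → (83.687,55.172) → (75.174,108.590) → (46.985,38.851) → (13.918,64.417), returning to the start.

Shape 4 is a closed polygon drawn with `<polygon>`. Its stroke #ff0000 means cut at S751, F966. After flipping Y the toolpath is (130.530,52.613) → (59.704,106.003) → (73.931,104.648) → (136.101,72.586) → (128.153,55.489) → (130.530,52.613), returning to the start.

Shape 5 is a quadratic bezier drawn with `<path>`. Its stroke #ff0000 means cut at S751, F966. After flipping Y the toolpath is (14.126,13.510) → (37.255,31.821) → (58.162,53.293) → (76.846,77.927) → (93.307,105.723).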